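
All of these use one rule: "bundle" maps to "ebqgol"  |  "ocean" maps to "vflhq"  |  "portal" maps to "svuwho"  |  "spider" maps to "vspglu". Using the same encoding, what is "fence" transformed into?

The shift depends on letter class: consonant b→e is +3, but vowel u→b is +7. Two shifts are in play — +7 for a/e/i/o/u, +3 for every other letter.
For fence: f(cons)+3=i, e(vowel)+7=l, n(cons)+3=q, c(cons)+3=f, e(vowel)+7=l.

ilqfl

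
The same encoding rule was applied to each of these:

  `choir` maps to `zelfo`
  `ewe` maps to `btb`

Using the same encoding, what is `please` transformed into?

Compare letters: c→z is +23, h→e is +23, o→l is +23 — a constant shift. Each letter is shifted forward by 23 in the alphabet (a Caesar shift of +23).
Applying it to please: p+23=m, l+23=i, e+23=b, a+23=x, s+23=p, e+23=b.

mibxpb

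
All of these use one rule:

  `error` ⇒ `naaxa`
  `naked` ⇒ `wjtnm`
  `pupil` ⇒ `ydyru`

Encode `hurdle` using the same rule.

Compare letters: e→n is +9, r→a is +9, r→a is +9 — a constant shift. This is a Caesar cipher with shift 9.
Applying it to hurdle: h+9=q, u+9=d, r+9=a, d+9=m, l+9=u, e+9=n.

qdamun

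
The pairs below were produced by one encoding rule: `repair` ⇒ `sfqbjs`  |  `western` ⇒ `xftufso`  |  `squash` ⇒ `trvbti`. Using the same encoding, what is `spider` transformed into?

tqjefs

It's a constant shift of +1 (ROT1).
For spider: s+1=t, p+1=q, i+1=j, d+1=e, e+1=f, r+1=s.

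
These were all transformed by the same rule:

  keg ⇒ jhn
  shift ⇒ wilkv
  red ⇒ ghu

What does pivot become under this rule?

wryls

Two steps: reverse the string, then apply a Caesar shift of +3.
On pivot: reverse → tovip; then shift: t+3=w, o+3=r, v+3=y, i+3=l, p+3=s.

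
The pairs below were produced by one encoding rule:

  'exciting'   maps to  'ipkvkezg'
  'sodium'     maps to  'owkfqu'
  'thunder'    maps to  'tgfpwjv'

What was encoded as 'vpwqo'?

mount

The output letters match the input read backwards, each shifted +2: exciting reversed is gniticxe. The word is reversed, then every letter is shifted forward by 2.
Decoding vpwqo: shift back: v−2=t, p−2=n, w−2=u, q−2=o, o−2=m → tnuom; then reverse → mount.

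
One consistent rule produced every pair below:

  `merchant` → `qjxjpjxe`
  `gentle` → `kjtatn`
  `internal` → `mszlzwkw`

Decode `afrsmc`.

wallet

Letter i (0-indexed) is shifted by i+4, so successive shifts are 4, 5, 6, ….
Undoing it on afrsmc: a−4=w, f−5=a, r−6=l, s−7=l, m−8=e, c−9=t.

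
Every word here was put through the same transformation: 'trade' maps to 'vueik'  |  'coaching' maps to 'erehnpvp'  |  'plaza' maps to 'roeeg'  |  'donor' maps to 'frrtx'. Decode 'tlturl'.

ripple

Letter i (0-indexed) is shifted by i+2, so successive shifts are 2, 3, 4, ….
Decoding tlturl: t−2=r, l−3=i, t−4=p, u−5=p, r−6=l, l−7=e.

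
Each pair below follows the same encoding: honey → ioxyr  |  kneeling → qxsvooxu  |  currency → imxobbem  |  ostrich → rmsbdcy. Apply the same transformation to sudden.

Two steps: reverse the string, then apply a Caesar shift of +10.
Applying it to sudden: reverse → neddus; then shift: n+10=x, e+10=o, d+10=n, d+10=n, u+10=e, s+10=c.

xonnec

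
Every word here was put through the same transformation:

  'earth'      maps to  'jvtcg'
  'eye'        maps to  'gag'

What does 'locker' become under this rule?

tgmeqn

The output letters match the input read backwards, each shifted +2: earth reversed is htrae. The word is reversed, then every letter is shifted forward by 2.
On locker: reverse → rekcol; then shift: r+2=t, e+2=g, k+2=m, c+2=e, o+2=q, l+2=n.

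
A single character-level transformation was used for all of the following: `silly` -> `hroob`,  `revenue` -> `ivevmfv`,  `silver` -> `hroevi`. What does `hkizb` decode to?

Each pair mirrors across the alphabet (s↔h, i↔r, l↔o): positions sum to 25. Each letter is replaced by its mirror in the alphabet: a↔z, b↔y, c↔x, and so on (the Atbash cipher).
Decoding hkizb: h↔s, k↔p, i↔r, z↔a, b↔y.

spray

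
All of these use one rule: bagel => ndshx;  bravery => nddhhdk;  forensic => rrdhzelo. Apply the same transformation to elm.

hxy

The shift depends on letter class: consonant b→n is +12, but vowel a→d is +3. The rule splits by letter class: vowels +3, consonants +12.
Applying it to elm: e(vowel)+3=h, l(cons)+12=x, m(cons)+12=y.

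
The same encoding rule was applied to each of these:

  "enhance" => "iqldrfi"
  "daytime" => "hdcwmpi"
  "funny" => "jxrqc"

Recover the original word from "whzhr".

seven

Shifts by position in enhance: pos 0: e→i (+4), pos 1: n→q (+3), pos 2: h→l (+4), pos 3: a→d (+3) — repeating every 2. It's a Vigenère-style cipher with numeric key [4,3]: position i shifts by key[i mod 2].
Reversing it on whzhr: w−4=s, h−3=e, z−4=v, h−3=e, r−4=n.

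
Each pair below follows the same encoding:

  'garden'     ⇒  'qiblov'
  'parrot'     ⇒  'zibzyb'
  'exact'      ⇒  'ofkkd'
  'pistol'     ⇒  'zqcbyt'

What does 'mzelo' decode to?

The shifts repeat in a cycle of length 2: positions 0,1,… shift by +10, +8, then the pattern repeats.
Reversing it on mzelo: m−10=c, z−8=r, e−10=u, l−8=d, o−10=e.

crude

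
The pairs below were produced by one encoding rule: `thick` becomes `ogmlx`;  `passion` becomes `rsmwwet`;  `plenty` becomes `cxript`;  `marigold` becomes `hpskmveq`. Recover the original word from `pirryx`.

tunnel

The output letters match the input read backwards, each shifted +4: thick reversed is kciht. Read the word backwards and shift each letter +4.
Reversing it on pirryx: shift back: p−4=l, i−4=e, r−4=n, r−4=n, y−4=u, x−4=t → lennut; then reverse → tunnel.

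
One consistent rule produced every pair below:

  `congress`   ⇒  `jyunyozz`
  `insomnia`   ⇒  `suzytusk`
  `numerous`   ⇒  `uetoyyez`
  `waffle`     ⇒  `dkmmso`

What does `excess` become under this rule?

The shift depends on letter class: consonant c→j is +7, but vowel o→y is +10. Two shifts are in play — +10 for a/e/i/o/u, +7 for every other letter.
For excess: e(vowel)+10=o, x(cons)+7=e, c(cons)+7=j, e(vowel)+10=o, s(cons)+7=z, s(cons)+7=z.

oejozz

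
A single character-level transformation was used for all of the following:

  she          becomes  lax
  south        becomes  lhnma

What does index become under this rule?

bgwxq

Compare letters: s→l is +19, h→a is +19, e→x is +19 — a constant shift. It's a constant shift of +19 (ROT19).
For index: i+19=b, n+19=g, d+19=w, e+19=x, x+19=q.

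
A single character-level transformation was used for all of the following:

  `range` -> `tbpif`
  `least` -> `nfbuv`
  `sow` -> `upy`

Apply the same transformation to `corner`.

eptpft

The shift depends on letter class: consonant r→t is +2, but vowel a→b is +1. Two shifts are in play — +1 for a/e/i/o/u, +2 for every other letter.
Applying it to corner: c(cons)+2=e, o(vowel)+1=p, r(cons)+2=t, n(cons)+2=p, e(vowel)+1=f, r(cons)+2=t.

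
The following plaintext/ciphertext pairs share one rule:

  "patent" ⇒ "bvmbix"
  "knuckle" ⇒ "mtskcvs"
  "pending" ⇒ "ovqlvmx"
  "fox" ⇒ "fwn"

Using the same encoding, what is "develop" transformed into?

The output letters match the input read backwards, each shifted +8: patent reversed is tnetap. The word is reversed, then every letter is shifted forward by 8.
For develop: reverse → poleved; then shift: p+8=x, o+8=w, l+8=t, e+8=m, v+8=d, e+8=m, d+8=l.

xwtmdml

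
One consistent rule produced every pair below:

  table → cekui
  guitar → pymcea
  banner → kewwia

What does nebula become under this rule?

The shift depends on letter class: consonant t→c is +9, but vowel a→e is +4. Two shifts are in play — +4 for a/e/i/o/u, +9 for every other letter.
For nebula: n(cons)+9=w, e(vowel)+4=i, b(cons)+9=k, u(vowel)+4=y, l(cons)+9=u, a(vowel)+4=e.

wikyue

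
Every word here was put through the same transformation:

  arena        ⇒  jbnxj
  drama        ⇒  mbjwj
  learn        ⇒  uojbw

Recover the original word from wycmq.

Shifts by position in arena: pos 0: a→j (+9), pos 1: r→b (+10), pos 2: e→n (+9), pos 3: n→x (+10) — repeating every 2. It's a Vigenère-style cipher with numeric key [9,10]: position i shifts by key[i mod 2].
Decoding wycmq: w−9=n, y−10=o, c−9=t, m−10=c, q−9=h.

notch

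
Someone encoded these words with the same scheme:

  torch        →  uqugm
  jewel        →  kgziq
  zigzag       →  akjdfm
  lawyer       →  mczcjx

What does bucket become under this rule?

cwfojz

In torch: t→u is +1, o→q is +2, r→u is +3, c→g is +4 — the shift increases by 1 each position. Each letter shifts forward by (position + 1), i.e. 1, 2, 3, … — the shift grows by one for each successive letter.
Applying it to bucket: b+1=c, u+2=w, c+3=f, k+4=o, e+5=j, t+6=z.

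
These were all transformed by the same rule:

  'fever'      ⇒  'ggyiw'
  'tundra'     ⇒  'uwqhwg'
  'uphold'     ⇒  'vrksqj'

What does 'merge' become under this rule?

ngukj

In fever: f→g is +1, e→g is +2, v→y is +3, e→i is +4 — the shift increases by 1 each position. Each letter shifts forward by (position + 1), i.e. 1, 2, 3, … — the shift grows by one for each successive letter.
Applying it to merge: m+1=n, e+2=g, r+3=u, g+4=k, e+5=j.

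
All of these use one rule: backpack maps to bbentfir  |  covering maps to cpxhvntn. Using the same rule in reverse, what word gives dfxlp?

devil

The shift increases by 1 at each position, starting from +0: 0, 1, 2, ….
Decoding dfxlp: d−0=d, f−1=e, x−2=v, l−3=i, p−4=l.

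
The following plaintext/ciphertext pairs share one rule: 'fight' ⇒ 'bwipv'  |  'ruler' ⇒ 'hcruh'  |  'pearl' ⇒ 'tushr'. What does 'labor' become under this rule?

rszmh

f(5)→b(1) and i(8)→w(22) fit y≡7x+18 (mod 26); the inverse of 7 mod 26 is 15. Each letter's alphabet position (a=0..z=25) is mapped through 7·x+18 mod 26 — an affine cipher.
For labor: l(11)→7·11+18≡17=r; a(0)→7·0+18≡18=s; b(1)→7·1+18≡25=z; o(14)→7·14+18≡12=m; r(17)→7·17+18≡7=h (all mod 26).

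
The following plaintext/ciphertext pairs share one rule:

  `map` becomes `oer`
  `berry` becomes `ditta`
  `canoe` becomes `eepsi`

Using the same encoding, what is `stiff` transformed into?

uvmhh

The shift depends on letter class: consonant m→o is +2, but vowel a→e is +4. The rule splits by letter class: vowels +4, consonants +2.
On stiff: s(cons)+2=u, t(cons)+2=v, i(vowel)+4=m, f(cons)+2=h, f(cons)+2=h.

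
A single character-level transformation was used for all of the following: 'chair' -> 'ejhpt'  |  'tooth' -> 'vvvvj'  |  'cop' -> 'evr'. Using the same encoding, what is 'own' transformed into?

vyp

The shift depends on letter class: consonant c→e is +2, but vowel a→h is +7. Vowels shift forward by 7 and consonants shift forward by 2.
For own: o(vowel)+7=v, w(cons)+2=y, n(cons)+2=p.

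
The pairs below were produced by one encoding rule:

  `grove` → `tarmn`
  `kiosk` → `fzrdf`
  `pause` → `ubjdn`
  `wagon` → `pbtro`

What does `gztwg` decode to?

g(6)→t(19) and r(17)→a(0) fit y≡3x+1 (mod 26); the inverse of 3 mod 26 is 9. Each letter's alphabet position (a=0..z=25) is mapped through 3·x+1 mod 26 — an affine cipher.
Undoing it on gztwg: g(6)→9·(6−1)≡19=t; z(25)→9·(25−1)≡8=i; t(19)→9·(19−1)≡6=g; w(22)→9·(22−1)≡7=h; g(6)→9·(6−1)≡19=t (all mod 26).

tight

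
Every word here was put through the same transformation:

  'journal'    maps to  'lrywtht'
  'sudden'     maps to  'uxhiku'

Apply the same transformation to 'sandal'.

In journal: j→l is +2, o→r is +3, u→y is +4, r→w is +5 — the shift increases by 1 each position. Each letter shifts forward by (position + 2), i.e. 2, 3, 4, … — the shift grows by one for each successive letter.
Applying it to sandal: s+2=u, a+3=d, n+4=r, d+5=i, a+6=g, l+7=s.

udrigs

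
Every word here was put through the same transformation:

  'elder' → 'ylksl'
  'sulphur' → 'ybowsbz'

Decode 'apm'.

The output letters match the input read backwards, each shifted +7: elder reversed is redle. The word is reversed, then every letter is shifted forward by 7.
Reversing it on apm: shift back: a−7=t, p−7=i, m−7=f → tif; then reverse → fit.

fit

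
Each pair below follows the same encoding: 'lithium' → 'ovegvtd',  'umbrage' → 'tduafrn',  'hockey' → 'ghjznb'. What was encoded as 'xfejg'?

l(11)→o(14) and i(8)→v(21) fit y≡15x+5 (mod 26); the inverse of 15 mod 26 is 7. Treating letters as 0–25, the rule is x ↦ 15x + 5 (mod 26).
Undoing it on xfejg: x(23)→7·(23−5)≡22=w; f(5)→7·(5−5)≡0=a; e(4)→7·(4−5)≡19=t; j(9)→7·(9−5)≡2=c; g(6)→7·(6−5)≡7=h (all mod 26).

watch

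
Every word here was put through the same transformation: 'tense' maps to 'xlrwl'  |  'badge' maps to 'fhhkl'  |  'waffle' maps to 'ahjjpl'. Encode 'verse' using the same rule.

The shift depends on letter class: consonant t→x is +4, but vowel e→l is +7. Vowels shift forward by 7 and consonants shift forward by 4.
On verse: v(cons)+4=z, e(vowel)+7=l, r(cons)+4=v, s(cons)+4=w, e(vowel)+7=l.

zlvwl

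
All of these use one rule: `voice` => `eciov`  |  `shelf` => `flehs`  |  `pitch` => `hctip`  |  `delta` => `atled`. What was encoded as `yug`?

guy

The output letters match the input read backwards: voice reversed is eciov. The word is simply reversed.
Undoing it on yug: then reverse → guy.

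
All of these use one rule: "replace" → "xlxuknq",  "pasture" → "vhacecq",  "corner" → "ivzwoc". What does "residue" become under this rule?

xlarnfq

In replace: r→x is +6, e→l is +7, p→x is +8, l→u is +9 — the shift increases by 1 each position. Letter i (0-indexed) is shifted by i+6, so successive shifts are 6, 7, 8, ….
Applying it to residue: r+6=x, e+7=l, s+8=a, i+9=r, d+10=n, u+11=f, e+12=q.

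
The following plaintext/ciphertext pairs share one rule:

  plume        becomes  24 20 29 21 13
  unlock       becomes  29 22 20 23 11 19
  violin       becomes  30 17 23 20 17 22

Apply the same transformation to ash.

p is letter #16 and maps to 24: an offset of 8. Letters become their 1-based position plus 8 (so a→9, b→10, …).
Applying it to ash: a=1→9, s=19→27, h=8→16.

9 27 16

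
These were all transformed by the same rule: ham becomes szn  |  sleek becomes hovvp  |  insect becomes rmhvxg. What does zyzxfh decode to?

abacus

Each pair mirrors across the alphabet (h↔s, a↔z, m↔n): positions sum to 25. Letters are reflected about the middle of the alphabet (position → 25−position): Atbash.
Decoding zyzxfh: z↔a, y↔b, z↔a, x↔c, f↔u, h↔s.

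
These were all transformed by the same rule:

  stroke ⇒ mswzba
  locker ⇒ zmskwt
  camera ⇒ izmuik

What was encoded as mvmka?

scene

The output letters match the input read backwards, each shifted +8: stroke reversed is ekorts. Two steps: reverse the string, then apply a Caesar shift of +8.
Undoing it on mvmka: shift back: m−8=e, v−8=n, m−8=e, k−8=c, a−8=s → enecs; then reverse → scene.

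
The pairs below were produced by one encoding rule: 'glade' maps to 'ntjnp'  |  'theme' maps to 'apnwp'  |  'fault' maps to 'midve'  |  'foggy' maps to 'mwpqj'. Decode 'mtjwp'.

flame

In glade: g→n is +7, l→t is +8, a→j is +9, d→n is +10 — the shift increases by 1 each position. Each letter shifts forward by (position + 7), i.e. 7, 8, 9, … — the shift grows by one for each successive letter.
Reversing it on mtjwp: m−7=f, t−8=l, j−9=a, w−10=m, p−11=e.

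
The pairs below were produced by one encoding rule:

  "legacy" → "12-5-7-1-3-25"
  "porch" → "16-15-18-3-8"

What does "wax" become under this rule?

Letters become their 1-indexed alphabet positions: a=1 … z=26.
On wax: w=23→23, a=1→1, x=24→24.

23-1-24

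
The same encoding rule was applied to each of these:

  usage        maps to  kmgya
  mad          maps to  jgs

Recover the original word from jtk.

end

The output letters match the input read backwards, each shifted +6: usage reversed is egasu. The word is reversed, then every letter is shifted forward by 6.
Decoding jtk: shift back: j−6=d, t−6=n, k−6=e → dne; then reverse → end.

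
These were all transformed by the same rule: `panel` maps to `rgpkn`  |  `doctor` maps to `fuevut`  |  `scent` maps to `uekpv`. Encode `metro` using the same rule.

okvtu

The shift depends on letter class: consonant p→r is +2, but vowel a→g is +6. Two shifts are in play — +6 for a/e/i/o/u, +2 for every other letter.
Applying it to metro: m(cons)+2=o, e(vowel)+6=k, t(cons)+2=v, r(cons)+2=t, o(vowel)+6=u.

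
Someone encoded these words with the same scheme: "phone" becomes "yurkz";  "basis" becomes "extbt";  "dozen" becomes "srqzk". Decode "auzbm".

their

Each letter's alphabet position (a=0..z=25) is mapped through 7·x+23 mod 26 — an affine cipher.
Reversing it on auzbm: a(0)→15·(0−23)≡19=t; u(20)→15·(20−23)≡7=h; z(25)→15·(25−23)≡4=e; b(1)→15·(1−23)≡8=i; m(12)→15·(12−23)≡17=r (all mod 26).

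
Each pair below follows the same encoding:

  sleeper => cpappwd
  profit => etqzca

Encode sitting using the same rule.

The output letters match the input read backwards, each shifted +11: sleeper reversed is repeels. The word is reversed, then every letter is shifted forward by 11.
Applying it to sitting: reverse → gnittis; then shift: g+11=r, n+11=y, i+11=t, t+11=e, t+11=e, i+11=t, s+11=d.

ryteetd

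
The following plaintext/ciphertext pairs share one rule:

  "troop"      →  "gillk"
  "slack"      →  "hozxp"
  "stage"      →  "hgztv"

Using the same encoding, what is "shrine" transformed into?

Each letter is replaced by its mirror in the alphabet: a↔z, b↔y, c↔x, and so on (the Atbash cipher).
On shrine: s↔h, h↔s, r↔i, i↔r, n↔m, e↔v.

hsirmv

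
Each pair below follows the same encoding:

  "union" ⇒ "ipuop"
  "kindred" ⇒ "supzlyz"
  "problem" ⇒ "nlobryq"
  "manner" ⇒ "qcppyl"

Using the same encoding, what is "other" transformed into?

u(20)→i(8) and n(13)→p(15) fit y≡25x+2 (mod 26); the inverse of 25 mod 26 is 25. Each letter's alphabet position (a=0..z=25) is mapped through 25·x+2 mod 26 — an affine cipher.
On other: o(14)→25·14+2≡14=o; t(19)→25·19+2≡9=j; h(7)→25·7+2≡21=v; e(4)→25·4+2≡24=y; r(17)→25·17+2≡11=l (all mod 26).

ojvyl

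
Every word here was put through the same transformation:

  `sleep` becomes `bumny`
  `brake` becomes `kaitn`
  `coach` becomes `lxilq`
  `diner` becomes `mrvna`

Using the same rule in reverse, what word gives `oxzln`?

force

The shifts repeat in a cycle of length 3: positions 0,1,… shift by +9, +9, +8, then the pattern repeats.
Undoing it on oxzln: o−9=f, x−9=o, z−8=r, l−9=c, n−9=e.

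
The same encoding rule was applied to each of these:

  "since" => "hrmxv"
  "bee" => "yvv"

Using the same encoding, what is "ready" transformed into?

ivzwb

Each pair mirrors across the alphabet (s↔h, i↔r, n↔m): positions sum to 25. Each letter is replaced by its mirror in the alphabet: a↔z, b↔y, c↔x, and so on (the Atbash cipher).
On ready: r↔i, e↔v, a↔z, d↔w, y↔b.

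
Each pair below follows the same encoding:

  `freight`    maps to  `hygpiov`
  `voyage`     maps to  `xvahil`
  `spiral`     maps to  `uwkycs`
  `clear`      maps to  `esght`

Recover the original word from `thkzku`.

Shifts by position in freight: pos 0: f→h (+2), pos 1: r→y (+7), pos 2: e→g (+2), pos 3: i→p (+7) — repeating every 2. The shifts repeat in a cycle of length 2: positions 0,1,… shift by +2, +7, then the pattern repeats.
Undoing it on thkzku: t−2=r, h−7=a, k−2=i, z−7=s, k−2=i, u−7=n.

raisin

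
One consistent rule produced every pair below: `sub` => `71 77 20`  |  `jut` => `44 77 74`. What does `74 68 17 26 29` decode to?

trade

The formula is n = 3×(alphabet index, a=1) + 14.
Reversing it on 74 68 17 26 29: 74→(74−14)÷3=20=t, 68→(68−14)÷3=18=r, 17→(17−14)÷3=1=a, 26→(26−14)÷3=4=d, 29→(29−14)÷3=5=e.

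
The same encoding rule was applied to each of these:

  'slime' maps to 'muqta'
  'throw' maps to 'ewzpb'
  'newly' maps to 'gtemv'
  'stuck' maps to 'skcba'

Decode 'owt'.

The output letters match the input read backwards, each shifted +8: slime reversed is emils. Read the word backwards and shift each letter +8.
Decoding owt: shift back: o−8=g, w−8=o, t−8=l → gol; then reverse → log.

log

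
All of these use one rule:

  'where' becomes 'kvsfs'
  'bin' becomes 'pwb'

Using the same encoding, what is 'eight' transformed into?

Compare letters: w→k is +14, h→v is +14, e→s is +14 — a constant shift. This is a Caesar cipher with shift 14.
On eight: e+14=s, i+14=w, g+14=u, h+14=v, t+14=h.

swuvh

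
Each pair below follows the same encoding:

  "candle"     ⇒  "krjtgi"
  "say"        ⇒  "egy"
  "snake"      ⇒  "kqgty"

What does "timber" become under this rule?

The output letters match the input read backwards, each shifted +6: candle reversed is eldnac. Two steps: reverse the string, then apply a Caesar shift of +6.
For timber: reverse → rebmit; then shift: r+6=x, e+6=k, b+6=h, m+6=s, i+6=o, t+6=z.

xkhsoz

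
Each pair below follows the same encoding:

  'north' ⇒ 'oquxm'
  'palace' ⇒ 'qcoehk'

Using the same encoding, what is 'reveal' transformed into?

Letter i (0-indexed) is shifted by i+1, so successive shifts are 1, 2, 3, ….
On reveal: r+1=s, e+2=g, v+3=y, e+4=i, a+5=f, l+6=r.

sgyifr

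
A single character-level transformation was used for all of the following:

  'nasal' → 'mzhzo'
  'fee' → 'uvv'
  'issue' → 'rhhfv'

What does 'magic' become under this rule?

nztrx

Each pair mirrors across the alphabet (n↔m, a↔z, s↔h): positions sum to 25. Each letter is replaced by its mirror in the alphabet: a↔z, b↔y, c↔x, and so on (the Atbash cipher).
For magic: m↔n, a↔z, g↔t, i↔r, c↔x.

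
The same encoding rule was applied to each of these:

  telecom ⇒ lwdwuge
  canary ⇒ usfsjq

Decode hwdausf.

Compare letters: t→l is +18, e→w is +18, l→d is +18 — a constant shift. It's a constant shift of +18 (ROT18).
Reversing it on hwdausf: h−18=p, w−18=e, d−18=l, a−18=i, u−18=c, s−18=a, f−18=n.

pelican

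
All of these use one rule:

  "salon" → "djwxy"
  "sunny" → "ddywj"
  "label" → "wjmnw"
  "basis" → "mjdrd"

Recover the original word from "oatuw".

Shifts by position in salon: pos 0: s→d (+11), pos 1: a→j (+9), pos 2: l→w (+11), pos 3: o→x (+9) — repeating every 2. A repeating key of period 2 is used — shifts +11, +9 over and over.
Undoing it on oatuw: o−11=d, a−9=r, t−11=i, u−9=l, w−11=l.

drill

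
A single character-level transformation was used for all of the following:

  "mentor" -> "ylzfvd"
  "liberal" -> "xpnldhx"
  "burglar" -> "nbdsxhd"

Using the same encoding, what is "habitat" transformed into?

thnpfhf

Vowels shift forward by 7 and consonants shift forward by 12.
On habitat: h(cons)+12=t, a(vowel)+7=h, b(cons)+12=n, i(vowel)+7=p, t(cons)+12=f, a(vowel)+7=h, t(cons)+12=f.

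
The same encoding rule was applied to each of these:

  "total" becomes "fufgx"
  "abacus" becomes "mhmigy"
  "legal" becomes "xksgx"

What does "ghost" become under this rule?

Shifts by position in total: pos 0: t→f (+12), pos 1: o→u (+6), pos 2: t→f (+12), pos 3: a→g (+6) — repeating every 2. The shifts repeat in a cycle of length 2: positions 0,1,… shift by +12, +6, then the pattern repeats.
Applying it to ghost: g+12=s, h+6=n, o+12=a, s+6=y, t+12=f.

snayf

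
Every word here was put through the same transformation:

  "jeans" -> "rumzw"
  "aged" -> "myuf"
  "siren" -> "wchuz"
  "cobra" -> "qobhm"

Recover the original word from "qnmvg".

chalk

j(9)→r(17) and e(4)→u(20) fit y≡15x+12 (mod 26); the inverse of 15 mod 26 is 7. Treating letters as 0–25, the rule is x ↦ 15x + 12 (mod 26).
Undoing it on qnmvg: q(16)→7·(16−12)≡2=c; n(13)→7·(13−12)≡7=h; m(12)→7·(12−12)≡0=a; v(21)→7·(21−12)≡11=l; g(6)→7·(6−12)≡10=k (all mod 26).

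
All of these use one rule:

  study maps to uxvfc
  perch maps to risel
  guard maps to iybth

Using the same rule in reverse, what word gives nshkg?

The shifts repeat in a cycle of length 3: positions 0,1,… shift by +2, +4, +1, then the pattern repeats.
Undoing it on nshkg: n−2=l, s−4=o, h−1=g, k−2=i, g−4=c.

logic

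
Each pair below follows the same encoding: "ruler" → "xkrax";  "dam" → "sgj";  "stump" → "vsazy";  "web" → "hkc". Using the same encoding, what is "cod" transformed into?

jui

Two steps: reverse the string, then apply a Caesar shift of +6.
For cod: reverse → doc; then shift: d+6=j, o+6=u, c+6=i.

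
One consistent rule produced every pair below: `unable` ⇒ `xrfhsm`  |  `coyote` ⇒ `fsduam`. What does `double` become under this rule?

gszhsm

In unable: u→x is +3, n→r is +4, a→f is +5, b→h is +6 — the shift increases by 1 each position. Each letter shifts forward by (position + 3), i.e. 3, 4, 5, … — the shift grows by one for each successive letter.
Applying it to double: d+3=g, o+4=s, u+5=z, b+6=h, l+7=s, e+8=m.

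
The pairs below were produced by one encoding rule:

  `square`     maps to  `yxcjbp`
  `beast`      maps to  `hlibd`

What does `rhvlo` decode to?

lance

In square: s→y is +6, q→x is +7, u→c is +8, a→j is +9 — the shift increases by 1 each position. Each letter shifts forward by (position + 6), i.e. 6, 7, 8, … — the shift grows by one for each successive letter.
Reversing it on rhvlo: r−6=l, h−7=a, v−8=n, l−9=c, o−10=e.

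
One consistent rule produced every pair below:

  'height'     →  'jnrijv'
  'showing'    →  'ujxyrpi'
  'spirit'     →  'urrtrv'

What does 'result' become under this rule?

Vowels shift forward by 9 and consonants shift forward by 2.
On result: r(cons)+2=t, e(vowel)+9=n, s(cons)+2=u, u(vowel)+9=d, l(cons)+2=n, t(cons)+2=v.

tnudnv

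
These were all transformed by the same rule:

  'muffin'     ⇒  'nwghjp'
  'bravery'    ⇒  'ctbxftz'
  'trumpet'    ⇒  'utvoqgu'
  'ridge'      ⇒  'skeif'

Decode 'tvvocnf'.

Shifts by position in muffin: pos 0: m→n (+1), pos 1: u→w (+2), pos 2: f→g (+1), pos 3: f→h (+2) — repeating every 2. It's a Vigenère-style cipher with numeric key [1,2]: position i shifts by key[i mod 2].
Decoding tvvocnf: t−1=s, v−2=t, v−1=u, o−2=m, c−1=b, n−2=l, f−1=e.

stumble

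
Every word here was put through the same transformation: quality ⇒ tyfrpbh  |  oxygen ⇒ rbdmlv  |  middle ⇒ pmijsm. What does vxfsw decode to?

stamp

Letter i (0-indexed) is shifted by i+3, so successive shifts are 3, 4, 5, ….
Undoing it on vxfsw: v−3=s, x−4=t, f−5=a, s−6=m, w−7=p.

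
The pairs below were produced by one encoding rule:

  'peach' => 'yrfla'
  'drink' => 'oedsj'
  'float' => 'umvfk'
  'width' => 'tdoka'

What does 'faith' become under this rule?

ufdka

p(15)→y(24) and e(4)→r(17) fit y≡3x+5 (mod 26); the inverse of 3 mod 26 is 9. Each letter's alphabet position (a=0..z=25) is mapped through 3·x+5 mod 26 — an affine cipher.
On faith: f(5)→3·5+5≡20=u; a(0)→3·0+5≡5=f; i(8)→3·8+5≡3=d; t(19)→3·19+5≡10=k; h(7)→3·7+5≡0=a (all mod 26).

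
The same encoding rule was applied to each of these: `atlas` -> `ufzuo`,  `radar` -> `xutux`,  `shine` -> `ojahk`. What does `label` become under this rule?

a(0)→u(20) and t(19)→f(5) fit y≡17x+20 (mod 26); the inverse of 17 mod 26 is 23. This is an affine cipher: with a=0,…,z=25, each position x becomes (17x+20) mod 26.
For label: l(11)→17·11+20≡25=z; a(0)→17·0+20≡20=u; b(1)→17·1+20≡11=l; e(4)→17·4+20≡10=k; l(11)→17·11+20≡25=z (all mod 26).

zulkz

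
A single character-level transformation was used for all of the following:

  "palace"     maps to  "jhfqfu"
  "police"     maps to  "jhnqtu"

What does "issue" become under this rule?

The output letters match the input read backwards, each shifted +5: palace reversed is ecalap. The word is reversed, then every letter is shifted forward by 5.
On issue: reverse → eussi; then shift: e+5=j, u+5=z, s+5=x, s+5=x, i+5=n.

jzxxn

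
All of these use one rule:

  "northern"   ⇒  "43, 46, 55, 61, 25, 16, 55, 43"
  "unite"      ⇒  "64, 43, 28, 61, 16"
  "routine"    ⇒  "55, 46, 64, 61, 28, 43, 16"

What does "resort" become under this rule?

55, 16, 58, 46, 55, 61

n(#14)→43 and o(#15)→46: differences scale by 3, so n = 3·pos + 1. The formula is n = 3×(alphabet index, a=1) + 1.
For resort: r=18→55, e=5→16, s=19→58, o=15→46, r=18→55, t=20→61.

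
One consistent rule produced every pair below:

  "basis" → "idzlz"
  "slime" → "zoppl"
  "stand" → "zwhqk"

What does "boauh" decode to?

ultra

Shifts by position in basis: pos 0: b→i (+7), pos 1: a→d (+3), pos 2: s→z (+7), pos 3: i→l (+3) — repeating every 2. It's a Vigenère-style cipher with numeric key [7,3]: position i shifts by key[i mod 2].
Decoding boauh: b−7=u, o−3=l, a−7=t, u−3=r, h−7=a.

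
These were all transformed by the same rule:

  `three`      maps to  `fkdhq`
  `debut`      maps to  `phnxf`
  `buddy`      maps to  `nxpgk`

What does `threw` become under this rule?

A repeating key of period 2 is used — shifts +12, +3 over and over.
For threw: t+12=f, h+3=k, r+12=d, e+3=h, w+12=i.

fkdhi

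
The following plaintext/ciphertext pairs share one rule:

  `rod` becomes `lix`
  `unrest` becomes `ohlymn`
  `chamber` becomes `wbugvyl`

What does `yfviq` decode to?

Compare letters: r→l is +20, o→i is +20, d→x is +20 — a constant shift. Each letter is shifted forward by 20 in the alphabet (a Caesar shift of +20).
Reversing it on yfviq: y−20=e, f−20=l, v−20=b, i−20=o, q−20=w.

elbow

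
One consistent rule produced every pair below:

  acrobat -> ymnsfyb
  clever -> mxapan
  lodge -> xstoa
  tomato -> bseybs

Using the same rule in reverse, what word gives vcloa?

hinge

a(0)→y(24) and c(2)→m(12) fit y≡7x+24 (mod 26); the inverse of 7 mod 26 is 15. Each letter's alphabet position (a=0..z=25) is mapped through 7·x+24 mod 26 — an affine cipher.
Reversing it on vcloa: v(21)→15·(21−24)≡7=h; c(2)→15·(2−24)≡8=i; l(11)→15·(11−24)≡13=n; o(14)→15·(14−24)≡6=g; a(0)→15·(0−24)≡4=e (all mod 26).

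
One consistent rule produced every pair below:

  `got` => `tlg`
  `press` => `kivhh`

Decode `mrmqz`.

ninja

Each pair mirrors across the alphabet (g↔t, o↔l, t↔g): positions sum to 25. This is the alphabet-reversal cipher (Atbash): a becomes z, b becomes y, etc.
Undoing it on mrmqz: m↔n, r↔i, m↔n, q↔j, z↔a.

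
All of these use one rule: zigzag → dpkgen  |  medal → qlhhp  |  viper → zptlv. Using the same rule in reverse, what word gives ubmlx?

quiet

Shifts by position in zigzag: pos 0: z→d (+4), pos 1: i→p (+7), pos 2: g→k (+4), pos 3: z→g (+7) — repeating every 2. It's a Vigenère-style cipher with numeric key [4,7]: position i shifts by key[i mod 2].
Decoding ubmlx: u−4=q, b−7=u, m−4=i, l−7=e, x−4=t.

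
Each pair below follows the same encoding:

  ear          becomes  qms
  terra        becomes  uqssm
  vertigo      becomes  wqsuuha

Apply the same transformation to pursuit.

qgstguu

The shift depends on letter class: consonant r→s is +1, but vowel e→q is +12. The rule splits by letter class: vowels +12, consonants +1.
On pursuit: p(cons)+1=q, u(vowel)+12=g, r(cons)+1=s, s(cons)+1=t, u(vowel)+12=g, i(vowel)+12=u, t(cons)+1=u.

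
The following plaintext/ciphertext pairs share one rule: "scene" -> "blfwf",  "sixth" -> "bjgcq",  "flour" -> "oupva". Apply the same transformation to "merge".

The shift depends on letter class: consonant s→b is +9, but vowel e→f is +1. The rule splits by letter class: vowels +1, consonants +9.
On merge: m(cons)+9=v, e(vowel)+1=f, r(cons)+9=a, g(cons)+9=p, e(vowel)+1=f.

vfapf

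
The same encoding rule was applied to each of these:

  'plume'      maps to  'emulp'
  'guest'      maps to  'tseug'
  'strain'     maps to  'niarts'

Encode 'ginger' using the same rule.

The word is simply reversed.
Applying it to ginger: reverse → regnig.

regnig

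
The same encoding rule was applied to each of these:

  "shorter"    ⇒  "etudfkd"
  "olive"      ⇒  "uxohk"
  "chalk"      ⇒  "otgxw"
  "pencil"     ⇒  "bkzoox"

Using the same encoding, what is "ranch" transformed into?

Vowels shift forward by 6 and consonants shift forward by 12.
On ranch: r(cons)+12=d, a(vowel)+6=g, n(cons)+12=z, c(cons)+12=o, h(cons)+12=t.

dgzot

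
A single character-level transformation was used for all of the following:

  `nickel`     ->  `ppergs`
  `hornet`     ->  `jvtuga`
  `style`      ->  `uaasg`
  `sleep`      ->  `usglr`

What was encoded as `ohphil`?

manage

The shifts repeat in a cycle of length 2: positions 0,1,… shift by +2, +7, then the pattern repeats.
Undoing it on ohphil: o−2=m, h−7=a, p−2=n, h−7=a, i−2=g, l−7=e.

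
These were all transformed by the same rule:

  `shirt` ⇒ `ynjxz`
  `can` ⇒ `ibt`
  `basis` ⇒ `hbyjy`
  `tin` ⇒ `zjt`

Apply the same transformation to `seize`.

The rule splits by letter class: vowels +1, consonants +6.
For seize: s(cons)+6=y, e(vowel)+1=f, i(vowel)+1=j, z(cons)+6=f, e(vowel)+1=f.

yfjff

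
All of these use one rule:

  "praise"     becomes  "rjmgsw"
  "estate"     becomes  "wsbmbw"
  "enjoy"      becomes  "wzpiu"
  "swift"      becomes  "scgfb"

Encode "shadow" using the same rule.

sxmnic

p(15)→r(17) and r(17)→j(9) fit y≡9x+12 (mod 26); the inverse of 9 mod 26 is 3. Treating letters as 0–25, the rule is x ↦ 9x + 12 (mod 26).
For shadow: s(18)→9·18+12≡18=s; h(7)→9·7+12≡23=x; a(0)→9·0+12≡12=m; d(3)→9·3+12≡13=n; o(14)→9·14+12≡8=i; w(22)→9·22+12≡2=c (all mod 26).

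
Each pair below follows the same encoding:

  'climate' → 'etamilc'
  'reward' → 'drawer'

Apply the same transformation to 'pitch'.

hctip

The output letters match the input read backwards: climate reversed is etamilc. It's just the letters in reverse order.
On pitch: reverse → hctip.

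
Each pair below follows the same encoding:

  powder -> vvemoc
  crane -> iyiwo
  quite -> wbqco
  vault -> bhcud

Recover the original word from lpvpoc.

finger

In powder: p→v is +6, o→v is +7, w→e is +8, d→m is +9 — the shift increases by 1 each position. Letter i (0-indexed) is shifted by i+6, so successive shifts are 6, 7, 8, ….
Decoding lpvpoc: l−6=f, p−7=i, v−8=n, p−9=g, o−10=e, c−11=r.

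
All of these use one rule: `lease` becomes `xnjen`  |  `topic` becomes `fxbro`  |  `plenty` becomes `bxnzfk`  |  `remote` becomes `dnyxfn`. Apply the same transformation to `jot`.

vxf

Two shifts are in play — +9 for a/e/i/o/u, +12 for every other letter.
Applying it to jot: j(cons)+12=v, o(vowel)+9=x, t(cons)+12=f.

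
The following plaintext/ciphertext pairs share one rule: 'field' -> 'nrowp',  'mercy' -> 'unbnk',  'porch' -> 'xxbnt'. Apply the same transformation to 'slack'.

In field: f→n is +8, i→r is +9, e→o is +10, l→w is +11 — the shift increases by 1 each position. The shift increases by 1 at each position, starting from +8: 8, 9, 10, ….
On slack: s+8=a, l+9=u, a+10=k, c+11=n, k+12=w.

auknw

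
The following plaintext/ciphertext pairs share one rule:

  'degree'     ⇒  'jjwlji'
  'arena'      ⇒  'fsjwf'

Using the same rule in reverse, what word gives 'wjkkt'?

Two steps: reverse the string, then apply a Caesar shift of +5.
Reversing it on wjkkt: shift back: w−5=r, j−5=e, k−5=f, k−5=f, t−5=o → reffo; then reverse → offer.

offer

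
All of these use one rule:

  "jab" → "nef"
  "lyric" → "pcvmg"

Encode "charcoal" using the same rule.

Compare letters: j→n is +4, a→e is +4, b→f is +4 — a constant shift. This is a Caesar cipher with shift 4.
For charcoal: c+4=g, h+4=l, a+4=e, r+4=v, c+4=g, o+4=s, a+4=e, l+4=p.

glevgsep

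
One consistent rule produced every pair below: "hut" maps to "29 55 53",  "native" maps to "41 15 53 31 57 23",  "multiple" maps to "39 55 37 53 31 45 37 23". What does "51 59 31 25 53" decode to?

swift

h(#8)→29 and u(#21)→55: differences scale by 2, so n = 2·pos + 13. The formula is n = 2×(alphabet index, a=1) + 13.
Decoding 51 59 31 25 53: 51→(51−13)÷2=19=s, 59→(59−13)÷2=23=w, 31→(31−13)÷2=9=i, 25→(25−13)÷2=6=f, 53→(53−13)÷2=20=t.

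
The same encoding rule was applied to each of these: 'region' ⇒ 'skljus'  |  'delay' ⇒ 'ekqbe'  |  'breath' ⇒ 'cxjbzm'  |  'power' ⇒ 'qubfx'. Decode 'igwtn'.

Shifts by position in region: pos 0: r→s (+1), pos 1: e→k (+6), pos 2: g→l (+5), pos 3: i→j (+1), pos 4: o→u (+6), pos 5: n→s (+5) — repeating every 3. It's a Vigenère-style cipher with numeric key [1,6,5]: position i shifts by key[i mod 3].
Decoding igwtn: i−1=h, g−6=a, w−5=r, t−1=s, n−6=h.

harsh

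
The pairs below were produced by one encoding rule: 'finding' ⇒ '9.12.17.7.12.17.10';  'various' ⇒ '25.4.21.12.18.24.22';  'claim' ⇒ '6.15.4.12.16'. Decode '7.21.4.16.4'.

drama

f is letter #6 and maps to 9: an offset of 3. The number is (letter's place in the alphabet, a=1) + 3.
Reversing it on 7.21.4.16.4: 7→(7−3)÷1=4=d, 21→(21−3)÷1=18=r, 4→(4−3)÷1=1=a, 16→(16−3)÷1=13=m, 4→(4−3)÷1=1=a.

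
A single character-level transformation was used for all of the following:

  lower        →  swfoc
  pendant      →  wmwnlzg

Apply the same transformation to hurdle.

ocanwq

In lower: l→s is +7, o→w is +8, w→f is +9, e→o is +10 — the shift increases by 1 each position. Each letter shifts forward by (position + 7), i.e. 7, 8, 9, … — the shift grows by one for each successive letter.
For hurdle: h+7=o, u+8=c, r+9=a, d+10=n, l+11=w, e+12=q.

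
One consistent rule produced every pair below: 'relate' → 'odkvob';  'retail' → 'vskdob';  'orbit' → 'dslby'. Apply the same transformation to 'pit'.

The output letters match the input read backwards, each shifted +10: relate reversed is etaler. Read the word backwards and shift each letter +10.
For pit: reverse → tip; then shift: t+10=d, i+10=s, p+10=z.

dsz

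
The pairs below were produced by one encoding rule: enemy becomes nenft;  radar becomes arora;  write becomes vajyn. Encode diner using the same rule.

ojena

e(4)→n(13) and n(13)→e(4) fit y≡25x+17 (mod 26); the inverse of 25 mod 26 is 25. This is an affine cipher: with a=0,…,z=25, each position x becomes (25x+17) mod 26.
On diner: d(3)→25·3+17≡14=o; i(8)→25·8+17≡9=j; n(13)→25·13+17≡4=e; e(4)→25·4+17≡13=n; r(17)→25·17+17≡0=a (all mod 26).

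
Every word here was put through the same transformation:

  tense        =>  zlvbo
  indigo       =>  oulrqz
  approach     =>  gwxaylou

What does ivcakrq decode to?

In tense: t→z is +6, e→l is +7, n→v is +8, s→b is +9 — the shift increases by 1 each position. Each letter shifts forward by (position + 6), i.e. 6, 7, 8, … — the shift grows by one for each successive letter.
Reversing it on ivcakrq: i−6=c, v−7=o, c−8=u, a−9=r, k−10=a, r−11=g, q−12=e.

courage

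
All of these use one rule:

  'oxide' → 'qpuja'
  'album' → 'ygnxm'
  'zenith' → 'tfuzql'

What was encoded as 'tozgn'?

Read the word backwards and shift each letter +12.
Decoding tozgn: shift back: t−12=h, o−12=c, z−12=n, g−12=u, n−12=b → hcnub; then reverse → bunch.

bunch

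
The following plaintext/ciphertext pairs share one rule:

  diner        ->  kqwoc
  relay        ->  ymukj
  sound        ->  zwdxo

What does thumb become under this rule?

In diner: d→k is +7, i→q is +8, n→w is +9, e→o is +10 — the shift increases by 1 each position. Letter i (0-indexed) is shifted by i+7, so successive shifts are 7, 8, 9, ….
On thumb: t+7=a, h+8=p, u+9=d, m+10=w, b+11=m.

apdwm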